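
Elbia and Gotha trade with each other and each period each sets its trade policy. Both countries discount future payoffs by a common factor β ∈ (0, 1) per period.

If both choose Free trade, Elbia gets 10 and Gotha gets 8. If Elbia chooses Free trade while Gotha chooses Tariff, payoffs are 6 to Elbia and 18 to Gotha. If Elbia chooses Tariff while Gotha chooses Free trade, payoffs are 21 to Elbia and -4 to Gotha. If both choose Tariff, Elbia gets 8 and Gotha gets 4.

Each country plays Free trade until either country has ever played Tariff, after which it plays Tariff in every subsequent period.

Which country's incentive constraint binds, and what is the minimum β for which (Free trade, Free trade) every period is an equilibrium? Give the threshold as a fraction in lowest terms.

Elbia; β ≥ 11/13

Elbia: cooperation gives 10 each period; deviation gives 21 once then 8 forever.
  10/(1−β) ≥ 21 + 8β/(1−β) ⇒ β ≥ 11/13.
Gotha: cooperation gives 8 each period; deviation gives 18 once then 4 forever.
  β ≥ 10/14 = 5/7.
Both must hold, so the binding constraint is Elbia's: β ≥ 11/13.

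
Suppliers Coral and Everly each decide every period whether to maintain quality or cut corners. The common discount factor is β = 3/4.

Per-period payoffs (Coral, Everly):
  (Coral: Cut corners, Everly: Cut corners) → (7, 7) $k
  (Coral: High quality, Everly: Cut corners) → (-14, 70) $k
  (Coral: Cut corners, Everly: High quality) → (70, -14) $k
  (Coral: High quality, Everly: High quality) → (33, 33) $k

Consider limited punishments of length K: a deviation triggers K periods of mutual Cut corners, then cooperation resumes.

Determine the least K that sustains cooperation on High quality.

3

No profitable deviation requires (33−7)(β+…+β^K) ≥ 70−33, i.e. β+…+β^K ≥ 37/26 ≈ 1.4231.
With β = 3/4, the partial sums are K=1: 0.7500, K=2: 1.3125, K=3: 1.7344.
K = 3 is the first length at which the sum reaches 1.4231.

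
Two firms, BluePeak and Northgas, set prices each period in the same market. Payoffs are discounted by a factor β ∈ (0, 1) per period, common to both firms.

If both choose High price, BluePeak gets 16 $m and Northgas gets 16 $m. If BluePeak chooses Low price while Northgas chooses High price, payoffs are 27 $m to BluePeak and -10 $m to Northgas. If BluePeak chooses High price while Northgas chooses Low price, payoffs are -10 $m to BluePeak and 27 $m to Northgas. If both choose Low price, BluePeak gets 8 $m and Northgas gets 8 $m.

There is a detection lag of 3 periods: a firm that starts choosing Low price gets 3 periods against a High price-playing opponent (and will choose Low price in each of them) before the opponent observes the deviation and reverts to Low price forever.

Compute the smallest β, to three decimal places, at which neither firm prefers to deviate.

A deviator earns 27 for 3 periods, then 8 forever; cooperating earns 16 forever. Multiplying the IC by (1−β):
16 ≥ 27(1−β^3) + 8β^3, so 19·β^3 ≥ 11 and β^3 ≥ 11/19.
β ≥ (11/19)^(1/3) ≈ 0.833.

0.833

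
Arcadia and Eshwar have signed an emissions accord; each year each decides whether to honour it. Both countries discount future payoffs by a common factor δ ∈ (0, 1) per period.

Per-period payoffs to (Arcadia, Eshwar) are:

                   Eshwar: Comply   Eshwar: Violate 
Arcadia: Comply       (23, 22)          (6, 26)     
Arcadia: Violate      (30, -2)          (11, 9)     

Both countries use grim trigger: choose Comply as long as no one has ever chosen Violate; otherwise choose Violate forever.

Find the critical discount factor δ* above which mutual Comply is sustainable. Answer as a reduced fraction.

Arcadia: cooperation gives 23 each period; deviation gives 30 once then 11 forever.
  23/(1−δ) ≥ 30 + 11δ/(1−δ) ⇒ δ ≥ 7/19.
Eshwar: cooperation gives 22 each period; deviation gives 26 once then 9 forever.
  δ ≥ 4/17.
Both must hold, so the binding constraint is Arcadia's: δ ≥ 7/19.

7/19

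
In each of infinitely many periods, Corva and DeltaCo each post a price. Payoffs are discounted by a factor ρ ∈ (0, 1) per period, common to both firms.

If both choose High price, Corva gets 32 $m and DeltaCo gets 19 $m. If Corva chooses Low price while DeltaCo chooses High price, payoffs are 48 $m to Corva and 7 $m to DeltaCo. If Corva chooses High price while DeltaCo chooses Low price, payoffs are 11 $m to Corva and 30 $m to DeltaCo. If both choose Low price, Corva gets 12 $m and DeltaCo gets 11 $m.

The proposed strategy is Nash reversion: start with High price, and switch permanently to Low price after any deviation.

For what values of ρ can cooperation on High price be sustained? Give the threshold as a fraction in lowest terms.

For Corva: deviation gain 48−32 = 16, per-period punishment loss 32−12 = 20. IC gives ρ ≥ 16/36 = 4/9.
For DeltaCo: gain 11, loss 8 per period, so ρ ≥ 11/19.
The tighter constraint is DeltaCo's, so cooperation needs ρ ≥ 11/19.

11/19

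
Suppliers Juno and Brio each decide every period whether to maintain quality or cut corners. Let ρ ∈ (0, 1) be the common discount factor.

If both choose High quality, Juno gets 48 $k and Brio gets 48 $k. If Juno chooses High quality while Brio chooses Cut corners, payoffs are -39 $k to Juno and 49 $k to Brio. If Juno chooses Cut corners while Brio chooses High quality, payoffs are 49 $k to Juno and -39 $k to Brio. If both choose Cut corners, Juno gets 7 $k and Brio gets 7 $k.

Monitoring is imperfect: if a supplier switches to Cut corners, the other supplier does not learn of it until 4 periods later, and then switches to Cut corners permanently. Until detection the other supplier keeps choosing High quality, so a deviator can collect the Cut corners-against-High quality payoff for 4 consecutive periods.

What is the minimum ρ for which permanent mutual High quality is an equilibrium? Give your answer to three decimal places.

A deviator earns 49 for 4 periods, then 7 forever; cooperating earns 48 forever. Multiplying the IC by (1−ρ):
48 ≥ 49(1−ρ^4) + 7ρ^4, so 42·ρ^4 ≥ 1 and ρ^4 ≥ 1/42.
ρ ≥ (1/42)^(1/4) ≈ 0.393.

0.393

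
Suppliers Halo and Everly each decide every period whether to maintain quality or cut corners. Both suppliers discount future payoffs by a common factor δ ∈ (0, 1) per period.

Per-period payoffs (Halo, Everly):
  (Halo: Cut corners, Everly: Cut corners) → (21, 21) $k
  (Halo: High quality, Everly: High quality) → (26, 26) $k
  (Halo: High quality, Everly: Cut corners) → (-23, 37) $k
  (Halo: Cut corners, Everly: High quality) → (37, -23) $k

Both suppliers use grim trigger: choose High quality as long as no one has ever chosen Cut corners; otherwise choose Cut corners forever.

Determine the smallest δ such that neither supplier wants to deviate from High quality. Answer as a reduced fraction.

11/16

Cooperation forever yields 26 each period: 26/(1−δ).
Deviating yields 37 once, then 21 forever: 37 + 21δ/(1−δ).
No profitable deviation requires 26/(1−δ) ≥ 37 + 21δ/(1−δ).
Multiplying by (1−δ): 26 ≥ 37(1−δ) + 21δ = 37 − 16δ.
So 16δ ≥ 11, i.e. δ ≥ 11/16.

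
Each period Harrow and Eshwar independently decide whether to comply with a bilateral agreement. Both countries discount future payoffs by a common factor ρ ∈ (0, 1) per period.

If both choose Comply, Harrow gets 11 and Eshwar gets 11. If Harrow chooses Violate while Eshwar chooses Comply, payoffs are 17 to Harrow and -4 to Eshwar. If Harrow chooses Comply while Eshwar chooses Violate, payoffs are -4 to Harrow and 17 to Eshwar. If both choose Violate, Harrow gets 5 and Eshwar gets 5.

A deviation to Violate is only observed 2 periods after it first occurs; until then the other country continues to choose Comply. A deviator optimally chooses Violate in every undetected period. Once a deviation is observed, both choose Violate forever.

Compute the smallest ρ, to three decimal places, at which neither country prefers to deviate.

0.707

The best deviation is to choose Violate for all 2 undetected periods, earning 17 each, then 5 forever once detected.
Deviation value: 17(1−ρ^2)/(1−ρ) + 5ρ^2/(1−ρ); cooperation value: 11/(1−ρ).
IC: 11 ≥ 17(1−ρ^2) + 5ρ^2 = 17 − 12ρ^2.
So ρ^2 ≥ 6/12 = 1/2, giving ρ ≥ (1/2)^(1/2) ≈ 0.707.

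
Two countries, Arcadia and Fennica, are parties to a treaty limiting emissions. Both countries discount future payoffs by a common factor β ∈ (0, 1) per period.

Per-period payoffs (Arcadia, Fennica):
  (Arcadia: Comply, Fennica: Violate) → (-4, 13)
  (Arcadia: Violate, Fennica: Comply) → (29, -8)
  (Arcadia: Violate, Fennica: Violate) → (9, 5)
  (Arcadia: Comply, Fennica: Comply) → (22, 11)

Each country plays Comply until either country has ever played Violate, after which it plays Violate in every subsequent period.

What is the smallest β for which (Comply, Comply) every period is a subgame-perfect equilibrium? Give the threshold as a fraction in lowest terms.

7/20

Arcadia: cooperation gives 22 each period; deviation gives 29 once then 9 forever.
  22/(1−β) ≥ 29 + 9β/(1−β) ⇒ β ≥ 7/20.
Fennica: cooperation gives 11 each period; deviation gives 13 once then 5 forever.
  β ≥ 2/8 = 1/4.
Both must hold, so the binding constraint is Arcadia's: β ≥ 7/20.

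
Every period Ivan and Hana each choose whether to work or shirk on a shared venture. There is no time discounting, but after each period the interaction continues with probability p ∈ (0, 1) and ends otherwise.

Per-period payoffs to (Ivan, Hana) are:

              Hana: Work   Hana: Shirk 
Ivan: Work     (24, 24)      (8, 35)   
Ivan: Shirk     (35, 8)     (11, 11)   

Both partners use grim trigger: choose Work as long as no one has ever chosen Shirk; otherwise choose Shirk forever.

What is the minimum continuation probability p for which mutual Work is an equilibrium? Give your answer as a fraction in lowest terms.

11/24

Expected cooperation value is 24 + p·24 + p²·24 + … = 24/(1−p); deviation gives 35 + p·11/(1−p).
24 ≥ 35(1−p) + 11p ⇒ 24p ≥ 11 ⇒ p ≥ 11/24.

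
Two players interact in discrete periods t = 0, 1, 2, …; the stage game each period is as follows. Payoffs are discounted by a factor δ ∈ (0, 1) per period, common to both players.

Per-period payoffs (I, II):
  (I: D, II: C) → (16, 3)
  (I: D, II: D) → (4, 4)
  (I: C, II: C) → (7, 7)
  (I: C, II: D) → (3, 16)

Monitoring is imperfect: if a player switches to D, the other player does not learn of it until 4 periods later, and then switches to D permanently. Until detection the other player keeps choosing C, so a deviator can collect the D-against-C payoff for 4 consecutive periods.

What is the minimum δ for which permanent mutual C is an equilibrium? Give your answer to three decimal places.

The best deviation is to choose D for all 4 undetected periods, earning 16 each, then 4 forever once detected.
Deviation value: 16(1−δ^4)/(1−δ) + 4δ^4/(1−δ); cooperation value: 7/(1−δ).
IC: 7 ≥ 16(1−δ^4) + 4δ^4 = 16 − 12δ^4.
So δ^4 ≥ 9/12 = 3/4, giving δ ≥ (3/4)^(1/4) ≈ 0.931.

0.931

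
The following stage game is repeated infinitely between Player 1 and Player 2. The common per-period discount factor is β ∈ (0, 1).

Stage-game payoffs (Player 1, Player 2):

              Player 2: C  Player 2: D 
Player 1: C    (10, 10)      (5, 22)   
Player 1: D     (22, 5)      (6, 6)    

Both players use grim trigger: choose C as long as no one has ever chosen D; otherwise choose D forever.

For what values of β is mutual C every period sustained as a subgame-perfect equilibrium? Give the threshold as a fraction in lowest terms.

3/4

Cooperation forever yields 10 each period: 10/(1−β).
Deviating yields 22 once, then 6 forever: 22 + 6β/(1−β).
No profitable deviation requires 10/(1−β) ≥ 22 + 6β/(1−β).
Multiplying by (1−β): 10 ≥ 22(1−β) + 6β = 22 − 16β.
So 16β ≥ 12, i.e. β ≥ 12/16 = 3/4.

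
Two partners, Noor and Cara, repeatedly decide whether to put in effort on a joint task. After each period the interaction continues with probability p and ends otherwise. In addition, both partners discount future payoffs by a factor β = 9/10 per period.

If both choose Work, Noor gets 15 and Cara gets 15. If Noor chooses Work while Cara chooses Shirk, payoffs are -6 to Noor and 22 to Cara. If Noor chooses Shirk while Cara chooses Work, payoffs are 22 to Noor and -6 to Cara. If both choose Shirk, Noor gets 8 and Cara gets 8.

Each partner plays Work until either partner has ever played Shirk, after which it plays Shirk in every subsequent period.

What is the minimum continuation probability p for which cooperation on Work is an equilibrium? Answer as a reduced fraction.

5/9

Expected continuation weight on next period's payoff is β·p = 9/10·p, which plays the role of the discount factor.
Cooperation requires 9/10·p ≥ (22−15)/(22−8) = 1/2, hence p ≥ 5/9.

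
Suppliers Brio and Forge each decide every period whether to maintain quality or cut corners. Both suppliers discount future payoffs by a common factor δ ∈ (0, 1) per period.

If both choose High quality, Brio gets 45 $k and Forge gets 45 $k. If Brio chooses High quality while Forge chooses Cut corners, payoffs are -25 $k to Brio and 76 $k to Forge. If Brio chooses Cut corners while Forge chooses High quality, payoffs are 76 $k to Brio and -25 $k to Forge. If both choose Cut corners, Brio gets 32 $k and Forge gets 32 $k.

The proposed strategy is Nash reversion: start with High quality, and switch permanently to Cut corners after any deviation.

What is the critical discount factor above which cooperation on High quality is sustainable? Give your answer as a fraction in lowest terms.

45/(1−δ) ≥ 76 + 32δ/(1−δ)
45 ≥ 76 − 44δ
δ ≥ 31/44.

31/44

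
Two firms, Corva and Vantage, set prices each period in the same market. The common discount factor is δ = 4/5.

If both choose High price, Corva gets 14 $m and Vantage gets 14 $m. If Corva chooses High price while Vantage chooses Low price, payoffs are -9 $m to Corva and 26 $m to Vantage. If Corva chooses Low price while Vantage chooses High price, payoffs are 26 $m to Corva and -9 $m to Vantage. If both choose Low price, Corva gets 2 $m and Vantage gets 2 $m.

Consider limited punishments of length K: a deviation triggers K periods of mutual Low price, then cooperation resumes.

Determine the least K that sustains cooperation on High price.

2

IC: δ(1−δ^K)/(1−δ) ≥ (26−14)/(14−2) = 1.
With δ = 4/5: need 1 − δ^K ≥ 1·(1−4/5)/(4/5), i.e. δ^K ≤ 0.7500.
Since (4/5)^1 = 0.8000 and (4/5)^2 = 0.6400, the smallest such K is 2.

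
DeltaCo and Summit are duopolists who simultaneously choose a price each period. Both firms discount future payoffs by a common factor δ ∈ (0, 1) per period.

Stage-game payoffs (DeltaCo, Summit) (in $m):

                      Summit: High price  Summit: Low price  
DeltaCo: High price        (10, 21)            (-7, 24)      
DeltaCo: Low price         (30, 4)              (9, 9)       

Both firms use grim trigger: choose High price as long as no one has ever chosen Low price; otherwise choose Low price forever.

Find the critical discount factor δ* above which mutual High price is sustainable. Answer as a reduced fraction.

DeltaCo's threshold: (30−10)/(30−9) = 20/21.
Summit's threshold: (24−21)/(24−9) = 1/5.
20/21 > 1/5, so DeltaCo binds and δ* = 20/21.

20/21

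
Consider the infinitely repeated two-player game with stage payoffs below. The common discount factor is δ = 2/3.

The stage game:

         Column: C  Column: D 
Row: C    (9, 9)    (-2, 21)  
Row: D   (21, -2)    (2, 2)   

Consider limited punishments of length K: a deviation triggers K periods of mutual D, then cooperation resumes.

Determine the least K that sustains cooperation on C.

5

IC: δ(1−δ^K)/(1−δ) ≥ (21−9)/(9−2) = 12/7.
With δ = 2/3: need 1 − δ^K ≥ 12/7·(1−2/3)/(2/3), i.e. δ^K ≤ 0.1429.
Since (2/3)^4 = 0.1975 and (2/3)^5 = 0.1317, the smallest such K is 5.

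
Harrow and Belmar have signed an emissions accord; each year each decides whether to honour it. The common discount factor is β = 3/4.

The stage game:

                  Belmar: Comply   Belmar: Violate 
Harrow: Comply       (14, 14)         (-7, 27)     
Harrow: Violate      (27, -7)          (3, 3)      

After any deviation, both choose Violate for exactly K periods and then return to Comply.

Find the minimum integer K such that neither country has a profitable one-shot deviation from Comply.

2

Need Σ_{k=1}^{K} β^k ≥ (27−14)/(14−3) = 1.1818 at β = 3/4.
At K = 1 the sum is 0.7500 < 1.1818; at K = 2 it is 1.3125 ≥ 1.1818.
So the minimum punishment length is K = 2.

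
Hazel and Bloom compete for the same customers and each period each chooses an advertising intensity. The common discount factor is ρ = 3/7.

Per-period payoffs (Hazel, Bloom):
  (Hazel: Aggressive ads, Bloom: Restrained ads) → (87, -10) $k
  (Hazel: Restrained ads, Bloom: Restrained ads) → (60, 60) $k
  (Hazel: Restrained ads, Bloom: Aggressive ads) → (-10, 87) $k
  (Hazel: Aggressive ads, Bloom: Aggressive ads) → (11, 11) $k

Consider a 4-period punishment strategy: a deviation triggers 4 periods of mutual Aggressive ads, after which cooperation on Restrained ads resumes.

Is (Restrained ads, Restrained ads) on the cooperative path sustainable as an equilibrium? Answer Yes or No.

IC: ρ+…+ρ^4 ≥ (87−60)/(60−11) = 27/49.
At ρ = 3/7: partial sum = 0.7247 ≥ 0.5510. Cooperation sustainable.

Yes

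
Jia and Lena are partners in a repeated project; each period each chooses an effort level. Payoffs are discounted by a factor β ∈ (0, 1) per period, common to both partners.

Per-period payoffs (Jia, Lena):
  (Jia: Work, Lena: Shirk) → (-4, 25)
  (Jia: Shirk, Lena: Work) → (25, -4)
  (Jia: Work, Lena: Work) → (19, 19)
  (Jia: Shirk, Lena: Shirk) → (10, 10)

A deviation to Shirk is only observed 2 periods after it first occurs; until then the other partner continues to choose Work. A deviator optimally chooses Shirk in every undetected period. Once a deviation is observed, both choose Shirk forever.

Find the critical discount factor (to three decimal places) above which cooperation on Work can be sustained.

The best deviation is to choose Shirk for all 2 undetected periods, earning 25 each, then 10 forever once detected.
Deviation value: 25(1−β^2)/(1−β) + 10β^2/(1−β); cooperation value: 19/(1−β).
IC: 19 ≥ 25(1−β^2) + 10β^2 = 25 − 15β^2.
So β^2 ≥ 6/15 = 2/5, giving β ≥ (2/5)^(1/2) ≈ 0.632.

0.632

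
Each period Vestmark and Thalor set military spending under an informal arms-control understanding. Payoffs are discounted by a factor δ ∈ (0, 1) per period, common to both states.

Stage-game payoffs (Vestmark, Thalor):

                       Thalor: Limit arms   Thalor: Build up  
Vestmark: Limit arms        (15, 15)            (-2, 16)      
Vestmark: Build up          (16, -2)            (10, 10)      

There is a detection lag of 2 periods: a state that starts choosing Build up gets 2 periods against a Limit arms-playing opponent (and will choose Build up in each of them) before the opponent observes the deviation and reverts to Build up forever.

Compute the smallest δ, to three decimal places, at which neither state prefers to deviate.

0.408

The best deviation is to choose Build up for all 2 undetected periods, earning 16 each, then 10 forever once detected.
Deviation value: 16(1−δ^2)/(1−δ) + 10δ^2/(1−δ); cooperation value: 15/(1−δ).
IC: 15 ≥ 16(1−δ^2) + 10δ^2 = 16 − 6δ^2.
So δ^2 ≥ 1/6, giving δ ≥ (1/6)^(1/2) ≈ 0.408.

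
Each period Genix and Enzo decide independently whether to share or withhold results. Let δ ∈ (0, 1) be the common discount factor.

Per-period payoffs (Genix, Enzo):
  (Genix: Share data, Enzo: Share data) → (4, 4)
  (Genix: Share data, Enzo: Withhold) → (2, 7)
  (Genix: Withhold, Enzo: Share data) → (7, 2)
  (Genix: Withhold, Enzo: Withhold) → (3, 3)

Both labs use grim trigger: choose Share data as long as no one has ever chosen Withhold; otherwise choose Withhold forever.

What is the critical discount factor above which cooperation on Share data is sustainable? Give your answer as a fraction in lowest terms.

3/4

Cooperation forever yields 4 each period: 4/(1−δ).
Deviating yields 7 once, then 3 forever: 7 + 3δ/(1−δ).
No profitable deviation requires 4/(1−δ) ≥ 7 + 3δ/(1−δ).
Multiplying by (1−δ): 4 ≥ 7(1−δ) + 3δ = 7 − 4δ.
So 4δ ≥ 3, i.e. δ ≥ 3/4.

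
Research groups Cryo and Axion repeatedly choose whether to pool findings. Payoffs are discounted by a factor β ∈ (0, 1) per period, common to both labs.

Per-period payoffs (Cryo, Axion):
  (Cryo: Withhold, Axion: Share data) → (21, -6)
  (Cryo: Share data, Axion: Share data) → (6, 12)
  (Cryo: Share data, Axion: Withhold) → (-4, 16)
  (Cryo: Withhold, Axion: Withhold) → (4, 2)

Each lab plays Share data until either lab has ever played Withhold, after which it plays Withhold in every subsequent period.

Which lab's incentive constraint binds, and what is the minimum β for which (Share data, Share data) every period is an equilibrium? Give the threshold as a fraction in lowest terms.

Cryo: cooperation gives 6 each period; deviation gives 21 once then 4 forever.
  6/(1−β) ≥ 21 + 4β/(1−β) ⇒ β ≥ 15/17.
Axion: cooperation gives 12 each period; deviation gives 16 once then 2 forever.
  β ≥ 4/14 = 2/7.
Both must hold, so the binding constraint is Cryo's: β ≥ 15/17.

Cryo; β ≥ 15/17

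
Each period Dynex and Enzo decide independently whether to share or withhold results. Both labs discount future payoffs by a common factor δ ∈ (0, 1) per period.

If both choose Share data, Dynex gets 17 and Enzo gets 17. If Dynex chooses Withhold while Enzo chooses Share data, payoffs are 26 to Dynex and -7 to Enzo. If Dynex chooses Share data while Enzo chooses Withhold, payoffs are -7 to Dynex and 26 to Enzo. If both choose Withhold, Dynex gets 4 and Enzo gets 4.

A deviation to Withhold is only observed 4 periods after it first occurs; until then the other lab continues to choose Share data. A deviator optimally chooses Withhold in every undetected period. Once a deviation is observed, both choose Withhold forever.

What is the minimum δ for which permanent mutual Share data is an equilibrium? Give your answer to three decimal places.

Deviating for the 4 undetected periods gains 26−17 = 9 per period over cooperation, then loses 17−4 = 13 per period forever once punishment starts.
Gain: 9(1 + δ + … + δ^3); loss: 13·δ^4/(1−δ).
No profitable deviation ⇔ 9(1−δ^4) ≤ 13·δ^4, i.e. δ^4 ≥ 9/(9+13) = 9/22.
Hence δ ≥ (9/22)^(1/4) ≈ 0.800.

0.800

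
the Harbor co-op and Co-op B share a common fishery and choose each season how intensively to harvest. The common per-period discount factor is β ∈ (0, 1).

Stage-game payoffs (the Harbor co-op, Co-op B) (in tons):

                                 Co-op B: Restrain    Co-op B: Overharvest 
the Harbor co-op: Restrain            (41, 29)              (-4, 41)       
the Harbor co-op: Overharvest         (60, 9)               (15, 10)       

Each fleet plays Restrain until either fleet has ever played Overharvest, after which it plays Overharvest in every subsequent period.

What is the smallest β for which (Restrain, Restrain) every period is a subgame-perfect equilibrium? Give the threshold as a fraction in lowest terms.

For the Harbor co-op: deviation gain 60−41 = 19, per-period punishment loss 41−15 = 26. IC gives β ≥ 19/45.
For Co-op B: gain 12, loss 19 per period, so β ≥ 12/31.
The tighter constraint is the Harbor co-op's, so cooperation needs β ≥ 19/45.

19/45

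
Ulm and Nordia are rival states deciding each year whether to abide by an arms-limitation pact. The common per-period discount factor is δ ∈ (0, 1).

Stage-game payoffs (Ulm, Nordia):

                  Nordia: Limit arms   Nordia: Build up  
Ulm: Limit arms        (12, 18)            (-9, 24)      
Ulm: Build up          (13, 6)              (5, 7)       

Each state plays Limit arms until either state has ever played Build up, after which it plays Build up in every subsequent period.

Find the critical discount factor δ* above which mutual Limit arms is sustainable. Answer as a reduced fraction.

6/17

Ulm's threshold: (13−12)/(13−5) = 1/8.
Nordia's threshold: (24−18)/(24−7) = 6/17.
1/8 < 6/17, so Nordia binds and δ* = 6/17.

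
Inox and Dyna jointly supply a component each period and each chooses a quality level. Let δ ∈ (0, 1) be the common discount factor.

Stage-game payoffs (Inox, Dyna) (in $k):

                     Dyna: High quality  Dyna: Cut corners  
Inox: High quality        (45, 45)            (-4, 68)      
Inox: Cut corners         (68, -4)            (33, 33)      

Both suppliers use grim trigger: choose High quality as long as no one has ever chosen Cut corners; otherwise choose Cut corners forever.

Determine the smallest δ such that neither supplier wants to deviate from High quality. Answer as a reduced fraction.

23/35

Cooperation forever yields 45 each period: 45/(1−δ).
Deviating yields 68 once, then 33 forever: 68 + 33δ/(1−δ).
No profitable deviation requires 45/(1−δ) ≥ 68 + 33δ/(1−δ).
Multiplying by (1−δ): 45 ≥ 68(1−δ) + 33δ = 68 − 35δ.
So 35δ ≥ 23, i.e. δ ≥ 23/35.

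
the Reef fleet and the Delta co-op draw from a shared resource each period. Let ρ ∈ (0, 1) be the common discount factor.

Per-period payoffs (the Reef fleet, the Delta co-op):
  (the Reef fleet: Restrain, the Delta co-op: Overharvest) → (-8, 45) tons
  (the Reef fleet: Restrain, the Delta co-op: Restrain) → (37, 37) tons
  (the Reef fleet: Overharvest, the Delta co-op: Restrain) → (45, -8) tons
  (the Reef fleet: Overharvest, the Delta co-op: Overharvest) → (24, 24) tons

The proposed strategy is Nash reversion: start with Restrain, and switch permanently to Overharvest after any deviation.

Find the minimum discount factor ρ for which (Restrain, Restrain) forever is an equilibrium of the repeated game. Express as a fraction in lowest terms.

37/(1−ρ) ≥ 45 + 24ρ/(1−ρ)
37 ≥ 45 − 21ρ
ρ ≥ 8/21.

8/21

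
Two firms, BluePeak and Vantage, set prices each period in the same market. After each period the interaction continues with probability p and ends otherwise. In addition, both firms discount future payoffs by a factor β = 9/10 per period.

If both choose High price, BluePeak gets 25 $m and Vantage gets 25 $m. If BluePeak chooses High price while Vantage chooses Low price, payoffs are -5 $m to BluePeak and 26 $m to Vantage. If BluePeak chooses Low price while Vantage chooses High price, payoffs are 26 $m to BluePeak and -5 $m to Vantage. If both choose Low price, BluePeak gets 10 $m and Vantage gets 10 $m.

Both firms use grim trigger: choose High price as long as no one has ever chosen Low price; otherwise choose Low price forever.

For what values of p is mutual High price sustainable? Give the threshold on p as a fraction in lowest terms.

With continuation probability p and discount β, the effective per-period discount factor is βp.
Grim-trigger IC: βp ≥ (26−25)/(26−10) = 1/16.
So p ≥ (1/16)/(9/10) = 5/72.

5/72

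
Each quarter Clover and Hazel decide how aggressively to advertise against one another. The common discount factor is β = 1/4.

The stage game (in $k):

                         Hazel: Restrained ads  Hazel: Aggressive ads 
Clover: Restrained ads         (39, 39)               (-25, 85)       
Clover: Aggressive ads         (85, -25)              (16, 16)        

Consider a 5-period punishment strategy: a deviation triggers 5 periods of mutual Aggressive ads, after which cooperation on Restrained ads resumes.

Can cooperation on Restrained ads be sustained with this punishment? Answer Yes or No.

No

Comparing payoff streams over the 6 periods until play realigns: cooperate → 39(1+β+…+β^5); deviate → 85 + 16(β+…+β^5).
Cooperation is sustained iff (39−16)(β+…+β^5) ≥ 85−39.
β+…+β^5 = 1/4·(1−(1/4)^5)/(1−1/4) = 0.3330, and (85−39)/(39−16) = 2.0000.
0.3330 < 2.0000, so cooperation is not sustainable.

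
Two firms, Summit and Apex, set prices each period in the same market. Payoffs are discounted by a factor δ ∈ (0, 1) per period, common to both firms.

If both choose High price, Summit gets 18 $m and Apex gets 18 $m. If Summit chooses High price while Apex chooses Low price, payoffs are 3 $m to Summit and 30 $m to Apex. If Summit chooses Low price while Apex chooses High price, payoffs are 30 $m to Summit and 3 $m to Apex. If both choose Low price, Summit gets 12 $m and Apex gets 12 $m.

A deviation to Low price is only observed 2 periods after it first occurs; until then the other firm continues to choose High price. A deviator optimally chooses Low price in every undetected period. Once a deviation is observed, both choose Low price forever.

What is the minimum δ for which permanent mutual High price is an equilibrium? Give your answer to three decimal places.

A deviator earns 30 for 2 periods, then 12 forever; cooperating earns 18 forever. Multiplying the IC by (1−δ):
18 ≥ 30(1−δ^2) + 12δ^2, so 18·δ^2 ≥ 12 and δ^2 ≥ 2/3.
δ ≥ (2/3)^(1/2) ≈ 0.816.

0.816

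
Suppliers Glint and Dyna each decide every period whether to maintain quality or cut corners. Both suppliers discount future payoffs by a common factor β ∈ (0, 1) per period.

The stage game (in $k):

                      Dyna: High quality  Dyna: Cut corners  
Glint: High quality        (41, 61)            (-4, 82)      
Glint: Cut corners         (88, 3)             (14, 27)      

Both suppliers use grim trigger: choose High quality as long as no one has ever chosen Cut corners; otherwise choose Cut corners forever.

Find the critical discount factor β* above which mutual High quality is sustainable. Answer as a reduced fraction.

Glint: cooperation gives 41 each period; deviation gives 88 once then 14 forever.
  41/(1−β) ≥ 88 + 14β/(1−β) ⇒ β ≥ 47/74.
Dyna: cooperation gives 61 each period; deviation gives 82 once then 27 forever.
  β ≥ 21/55.
Both must hold, so the binding constraint is Glint's: β ≥ 47/74.

47/74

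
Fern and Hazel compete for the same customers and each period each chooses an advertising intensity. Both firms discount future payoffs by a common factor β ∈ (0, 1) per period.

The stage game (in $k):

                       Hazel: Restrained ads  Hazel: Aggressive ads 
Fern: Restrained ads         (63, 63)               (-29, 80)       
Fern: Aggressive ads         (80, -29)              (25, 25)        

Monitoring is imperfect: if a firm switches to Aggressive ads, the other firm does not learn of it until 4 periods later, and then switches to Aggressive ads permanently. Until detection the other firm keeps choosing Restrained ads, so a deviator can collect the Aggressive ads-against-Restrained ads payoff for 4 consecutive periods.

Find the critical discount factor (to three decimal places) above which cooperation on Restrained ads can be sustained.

A deviator earns 80 for 4 periods, then 25 forever; cooperating earns 63 forever. Multiplying the IC by (1−β):
63 ≥ 80(1−β^4) + 25β^4, so 55·β^4 ≥ 17 and β^4 ≥ 17/55.
β ≥ (17/55)^(1/4) ≈ 0.746.

0.746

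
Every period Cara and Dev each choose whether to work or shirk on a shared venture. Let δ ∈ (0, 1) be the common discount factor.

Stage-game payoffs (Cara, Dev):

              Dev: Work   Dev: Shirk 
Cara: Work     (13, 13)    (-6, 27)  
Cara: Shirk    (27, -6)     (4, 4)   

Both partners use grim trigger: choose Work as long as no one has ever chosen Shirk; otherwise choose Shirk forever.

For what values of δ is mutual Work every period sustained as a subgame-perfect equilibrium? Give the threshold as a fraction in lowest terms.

14/23

One-period gain from deviating is 27 − 13 = 14. The loss is 13 − 4 = 9 in every subsequent period, with present value 9·δ/(1−δ).
Deviation is unprofitable when 9·δ/(1−δ) ≥ 14, i.e. δ/(1−δ) ≥ 14/9.
Equivalently δ ≥ 14/(14+9) = 14/23.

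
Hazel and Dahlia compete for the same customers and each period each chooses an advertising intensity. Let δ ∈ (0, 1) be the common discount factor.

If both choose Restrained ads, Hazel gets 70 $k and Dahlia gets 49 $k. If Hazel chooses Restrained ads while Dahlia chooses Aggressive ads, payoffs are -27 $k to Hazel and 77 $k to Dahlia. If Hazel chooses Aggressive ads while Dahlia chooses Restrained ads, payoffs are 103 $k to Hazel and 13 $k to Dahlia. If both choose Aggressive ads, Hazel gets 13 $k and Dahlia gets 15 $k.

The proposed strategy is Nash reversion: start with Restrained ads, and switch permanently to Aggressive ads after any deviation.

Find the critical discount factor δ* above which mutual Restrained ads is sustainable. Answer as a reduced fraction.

For Hazel: deviation gain 103−70 = 33, per-period punishment loss 70−13 = 57. IC gives δ ≥ 33/90 = 11/30.
For Dahlia: gain 28, loss 34 per period, so δ ≥ 28/62 = 14/31.
The tighter constraint is Dahlia's, so cooperation needs δ ≥ 14/31.

14/31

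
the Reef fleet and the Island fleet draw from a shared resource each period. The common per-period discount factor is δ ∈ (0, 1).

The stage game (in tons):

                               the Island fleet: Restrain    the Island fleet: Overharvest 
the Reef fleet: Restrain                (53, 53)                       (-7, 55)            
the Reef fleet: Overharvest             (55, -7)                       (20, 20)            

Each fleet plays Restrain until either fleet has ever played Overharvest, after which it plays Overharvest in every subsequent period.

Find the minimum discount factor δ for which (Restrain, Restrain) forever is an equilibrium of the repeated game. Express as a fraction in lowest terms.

Under grim trigger the critical discount factor is (T−C)/(T−P) with T = 55, C = 53, P = 20.
δ* = (55−53)/(55−20) = 2/35.

2/35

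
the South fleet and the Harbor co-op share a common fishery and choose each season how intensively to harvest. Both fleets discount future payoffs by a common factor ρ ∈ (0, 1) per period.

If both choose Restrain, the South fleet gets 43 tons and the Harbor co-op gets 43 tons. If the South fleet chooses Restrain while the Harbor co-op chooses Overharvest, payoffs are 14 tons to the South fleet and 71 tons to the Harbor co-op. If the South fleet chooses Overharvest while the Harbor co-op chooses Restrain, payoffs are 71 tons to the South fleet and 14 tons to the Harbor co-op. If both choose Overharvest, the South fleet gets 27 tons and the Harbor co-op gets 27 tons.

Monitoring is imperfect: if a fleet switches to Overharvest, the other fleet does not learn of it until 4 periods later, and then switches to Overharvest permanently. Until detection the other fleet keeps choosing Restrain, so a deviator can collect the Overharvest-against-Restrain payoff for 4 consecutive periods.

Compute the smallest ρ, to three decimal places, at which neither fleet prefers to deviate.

Deviating for the 4 undetected periods gains 71−43 = 28 per period over cooperation, then loses 43−27 = 16 per period forever once punishment starts.
Gain: 28(1 + ρ + … + ρ^3); loss: 16·ρ^4/(1−ρ).
No profitable deviation ⇔ 28(1−ρ^4) ≤ 16·ρ^4, i.e. ρ^4 ≥ 28/(28+16) = 7/11.
Hence ρ ≥ (7/11)^(1/4) ≈ 0.893.

0.893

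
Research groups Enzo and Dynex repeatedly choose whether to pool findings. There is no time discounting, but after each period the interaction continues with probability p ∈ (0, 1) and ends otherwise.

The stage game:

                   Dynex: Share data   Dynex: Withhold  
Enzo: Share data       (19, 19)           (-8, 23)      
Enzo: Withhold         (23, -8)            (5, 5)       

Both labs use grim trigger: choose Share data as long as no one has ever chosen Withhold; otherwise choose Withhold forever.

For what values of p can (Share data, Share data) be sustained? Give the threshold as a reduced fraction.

2/9

With no time discounting, the continuation probability p plays the role of the discount factor.
Grim-trigger IC: 19/(1−p) ≥ 23 + 5p/(1−p) ⇒ p ≥ (23−19)/(23−5) = 2/9.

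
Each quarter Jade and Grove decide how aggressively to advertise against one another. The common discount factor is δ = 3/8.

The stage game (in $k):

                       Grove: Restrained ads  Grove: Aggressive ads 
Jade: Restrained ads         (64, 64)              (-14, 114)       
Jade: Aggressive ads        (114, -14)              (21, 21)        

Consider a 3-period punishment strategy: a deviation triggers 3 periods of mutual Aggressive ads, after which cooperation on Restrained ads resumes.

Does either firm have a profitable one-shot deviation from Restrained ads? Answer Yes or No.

IC: δ+…+δ^3 ≥ (114−64)/(64−21) = 50/43.
At δ = 3/8: partial sum = 0.5684 < 1.1628. Cooperation not sustainable.

Yes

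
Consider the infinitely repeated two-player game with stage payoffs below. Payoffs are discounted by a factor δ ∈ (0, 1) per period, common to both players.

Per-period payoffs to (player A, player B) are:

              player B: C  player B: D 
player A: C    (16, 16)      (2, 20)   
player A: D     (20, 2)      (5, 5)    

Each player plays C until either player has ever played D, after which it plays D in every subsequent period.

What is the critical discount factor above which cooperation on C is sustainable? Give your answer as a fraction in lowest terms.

4/15

One-period gain from deviating is 20 − 16 = 4. The loss is 16 − 5 = 11 in every subsequent period, with present value 11·δ/(1−δ).
Deviation is unprofitable when 11·δ/(1−δ) ≥ 4, i.e. δ/(1−δ) ≥ 4/11.
Equivalently δ ≥ 4/(4+11) = 4/15.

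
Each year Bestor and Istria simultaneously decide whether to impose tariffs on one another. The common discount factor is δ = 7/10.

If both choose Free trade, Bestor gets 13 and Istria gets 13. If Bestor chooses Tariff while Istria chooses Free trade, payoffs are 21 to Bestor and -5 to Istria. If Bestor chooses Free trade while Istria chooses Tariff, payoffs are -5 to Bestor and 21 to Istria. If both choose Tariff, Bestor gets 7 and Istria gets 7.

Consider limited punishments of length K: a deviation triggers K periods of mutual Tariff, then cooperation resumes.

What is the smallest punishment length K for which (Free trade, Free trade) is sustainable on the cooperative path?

No profitable deviation requires (13−7)(δ+…+δ^K) ≥ 21−13, i.e. δ+…+δ^K ≥ 4/3 ≈ 1.3333.
With δ = 7/10, the partial sums are K=1: 0.7000, K=2: 1.1900, K=3: 1.5330.
K = 3 is the first length at which the sum reaches 1.3333.

3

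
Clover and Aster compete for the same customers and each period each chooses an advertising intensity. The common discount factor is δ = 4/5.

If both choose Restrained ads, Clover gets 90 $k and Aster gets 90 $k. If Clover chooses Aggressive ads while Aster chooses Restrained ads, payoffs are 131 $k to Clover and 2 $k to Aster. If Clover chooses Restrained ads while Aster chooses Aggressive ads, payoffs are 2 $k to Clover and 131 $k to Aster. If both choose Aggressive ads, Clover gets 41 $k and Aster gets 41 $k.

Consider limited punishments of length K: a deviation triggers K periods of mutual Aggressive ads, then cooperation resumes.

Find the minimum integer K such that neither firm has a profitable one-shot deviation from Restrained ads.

2

IC: δ(1−δ^K)/(1−δ) ≥ (131−90)/(90−41) = 41/49.
With δ = 4/5: need 1 − δ^K ≥ 41/49·(1−4/5)/(4/5), i.e. δ^K ≤ 0.7908.
Since (4/5)^1 = 0.8000 and (4/5)^2 = 0.6400, the smallest such K is 2.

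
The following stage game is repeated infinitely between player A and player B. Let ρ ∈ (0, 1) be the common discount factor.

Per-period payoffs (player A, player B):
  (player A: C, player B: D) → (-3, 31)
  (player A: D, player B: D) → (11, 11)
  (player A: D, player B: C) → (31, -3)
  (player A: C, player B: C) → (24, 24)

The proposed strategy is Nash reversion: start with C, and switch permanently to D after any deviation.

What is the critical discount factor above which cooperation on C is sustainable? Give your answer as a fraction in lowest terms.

24/(1−ρ) ≥ 31 + 11ρ/(1−ρ)
24 ≥ 31 − 20ρ
ρ ≥ 7/20.

7/20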